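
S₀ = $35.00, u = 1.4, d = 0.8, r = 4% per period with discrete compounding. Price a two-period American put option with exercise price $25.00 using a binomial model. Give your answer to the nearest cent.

Risk-neutral probability p = (1 + 0.04 − 0.8)/(1.4 − 0.8) = 0.2400/0.6000 = 0.4000
Terminal stock prices: S_uu = 68.6, S_ud = 39.2, S_dd = 22.4
Terminal payoffs (K − S): max(-43.6, 0) = 0, max(-14.2, 0) = 0, max(2.6, 0) = 2.6
Node u (S = 49): continuation = 1/1.04·[0.4000·0.0000 + 0.6000·0.0000] = 0.0000; exercise value = 0.0000 ≤ continuation, so V_u = 0.0000
Node d (S = 28): continuation = 1/1.04·[0.4000·0.0000 + 0.6000·2.6000] = 1.5000; exercise value = 0.0000 ≤ continuation, so V_d = 1.5000
Node 0 (S = 35): continuation = 1/1.04·[0.4000·0.0000 + 0.6000·1.5000] = 0.8654; exercise value = 0.0000 ≤ continuation, so V_0 = 0.8654

$0.87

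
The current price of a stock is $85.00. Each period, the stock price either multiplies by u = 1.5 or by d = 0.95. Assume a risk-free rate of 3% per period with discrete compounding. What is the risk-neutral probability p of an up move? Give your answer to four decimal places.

p = 0.1455

Risk-neutral probability p = (1 + 0.03 − 0.95)/(1.5 − 0.95) = 0.0800/0.5500 = 0.1455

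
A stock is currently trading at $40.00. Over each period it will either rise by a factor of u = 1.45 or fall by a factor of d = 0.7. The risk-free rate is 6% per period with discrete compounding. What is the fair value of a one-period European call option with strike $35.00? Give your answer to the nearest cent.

Risk-neutral probability p = (1 + 0.06 − 0.7)/(1.45 − 0.7) = 0.3600/0.7500 = 0.4800
Terminal stock prices: S_u = 58, S_d = 28
Terminal payoffs (S − K): max(23, 0) = 23, max(-7, 0) = 0
Node 0 (S = 40): V_0 = 1/1.06·[0.4800·23.0000 + 0.5200·0.0000] = 10.4151

$10.42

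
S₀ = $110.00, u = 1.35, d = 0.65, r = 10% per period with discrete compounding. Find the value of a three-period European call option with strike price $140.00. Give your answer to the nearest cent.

Risk-neutral probability p = (1 + 0.1 − 0.65)/(1.35 − 0.65) = 0.4500/0.7000 = 0.6429
Terminal stock prices: S_uuu = 270.6, S_uud = 130.3, S_udd = 62.74, S_ddd = 30.21
Terminal payoffs (S − K): max(130.6, 0) = 130.6, max(-9.691, 0) = 0, max(-77.26, 0) = 0, max(-109.8, 0) = 0
Node uu (S = 200.5): V_uu = 1/1.1·[0.6429·130.6413 + 0.3571·0.0000] = 76.3488
Node ud (S = 96.53): V_ud = 1/1.1·[0.6429·0.0000 + 0.3571·0.0000] = 0.0000
Node dd (S = 46.48): V_dd = 1/1.1·[0.6429·0.0000 + 0.3571·0.0000] = 0.0000
Node u (S = 148.5): V_u = 1/1.1·[0.6429·76.3488 + 0.3571·0.0000] = 44.6194
Node d (S = 71.5): V_d = 1/1.1·[0.6429·0.0000 + 0.3571·0.0000] = 0.0000
Node 0 (S = 110): V_0 = 1/1.1·[0.6429·44.6194 + 0.3571·0.0000] = 26.0763

$26.08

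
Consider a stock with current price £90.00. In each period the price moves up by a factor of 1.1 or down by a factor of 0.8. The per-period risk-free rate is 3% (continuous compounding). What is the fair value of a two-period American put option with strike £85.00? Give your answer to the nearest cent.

Risk-neutral probability p = (e^0.03 − 0.8)/(1.1 − 0.8) = 0.2305/0.3000 = 0.7682
Terminal stock prices: S_uu = 108.9, S_ud = 79.2, S_dd = 57.6
Terminal payoffs (K − S): max(-23.9, 0) = 0, max(5.8, 0) = 5.8, max(27.4, 0) = 27.4
Node u (S = 99): continuation = e^(−0.03)·[0.7682·0.0000 + 0.2318·5.8000] = 1.3048; exercise value = 0.0000 ≤ continuation, so V_u = 1.3048
Node d (S = 72): continuation = e^(−0.03)·[0.7682·5.8000 + 0.2318·27.4000] = 10.4879; exercise value = 13.0000 > continuation, so V_d = 13.0000 (exercise)
Node 0 (S = 90): continuation = e^(−0.03)·[0.7682·1.3048 + 0.2318·13.0000] = 3.8973; exercise value = 0.0000 ≤ continuation, so V_0 = 3.8973

£3.90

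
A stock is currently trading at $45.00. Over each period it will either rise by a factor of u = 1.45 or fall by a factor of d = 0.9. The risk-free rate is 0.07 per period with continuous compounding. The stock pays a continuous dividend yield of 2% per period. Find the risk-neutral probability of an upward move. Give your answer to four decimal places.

Per-period risk-free factor R = e^0.07 = 1.0725; dividend-adjusted growth = e^(0.07−0.02) = 1.0513.
Risk-neutral probability p = (1.0513 − 0.9)/(1.45 − 0.9) = 0.1513/0.5500 = 0.2750

p = 0.2750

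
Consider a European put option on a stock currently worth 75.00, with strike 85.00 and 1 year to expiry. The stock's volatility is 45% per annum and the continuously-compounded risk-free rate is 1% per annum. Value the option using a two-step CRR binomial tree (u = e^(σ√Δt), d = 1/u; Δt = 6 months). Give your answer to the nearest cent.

CRR parameters: u = e^(σ√Δt) = e^(0.45·√0.5) = 1.3746, d = 1/u = 0.7275
Per-period rate: rΔt = 0.01·0.5 = 0.005, so R = e^0.005 = 1.0050
Risk-neutral probability p = (e^0.005 − 0.7275)/(1.3746 − 0.7275) = 0.2776/0.6472 = 0.4289
Terminal stock prices: S_uu = 141.7, S_ud = 75, S_dd = 39.69
Terminal payoffs (K − S): max(-56.72, 0) = 0, max(10, 0) = 10, max(45.31, 0) = 45.31
Node u (S = 103.1): V_u = e^(−0.005)·[0.4289·0.0000 + 0.5711·10.0000] = 5.6829
Node d (S = 54.56): V_d = e^(−0.005)·[0.4289·10.0000 + 0.5711·45.3103] = 30.0167
Node 0 (S = 75): V_0 = e^(−0.005)·[0.4289·5.6829 + 0.5711·30.0167] = 19.4832

19.48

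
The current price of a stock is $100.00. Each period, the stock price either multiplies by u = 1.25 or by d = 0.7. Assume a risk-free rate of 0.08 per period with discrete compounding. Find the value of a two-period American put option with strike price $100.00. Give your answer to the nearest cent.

$10.87

Risk-neutral probability p = (1 + 0.08 − 0.7)/(1.25 − 0.7) = 0.3800/0.5500 = 0.6909
Terminal stock prices: S_uu = 156.2, S_ud = 87.5, S_dd = 49
Terminal payoffs (K − S): max(-56.25, 0) = 0, max(12.5, 0) = 12.5, max(51, 0) = 51
Node u (S = 125): continuation = 1/1.08·[0.6909·0.0000 + 0.3091·12.5000] = 3.5774; exercise value = 0.0000 ≤ continuation, so V_u = 3.5774
Node d (S = 70): continuation = 1/1.08·[0.6909·12.5000 + 0.3091·51.0000] = 22.5926; exercise value = 30.0000 > continuation, so V_d = 30.0000 (exercise)
Node 0 (S = 100): continuation = 1/1.08·[0.6909·3.5774 + 0.3091·30.0000] = 10.8745; exercise value = 0.0000 ≤ continuation, so V_0 = 10.8745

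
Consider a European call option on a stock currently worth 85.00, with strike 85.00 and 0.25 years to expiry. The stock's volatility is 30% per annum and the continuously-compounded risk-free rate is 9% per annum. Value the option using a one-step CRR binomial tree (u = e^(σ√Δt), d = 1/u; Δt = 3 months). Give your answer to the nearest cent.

CRR parameters: u = e^(σ√Δt) = e^(0.3·√0.25) = 1.1618, d = 1/u = 0.8607
Per-period rate: rΔt = 0.09·0.25 = 0.0225, so R = e^0.0225 = 1.0228
Risk-neutral probability p = (e^0.0225 − 0.8607)/(1.1618 − 0.8607) = 0.1620/0.3011 = 0.5381
Terminal stock prices: S_u = 98.76, S_d = 73.16
Terminal payoffs (S − K): max(13.76, 0) = 13.76, max(-11.84, 0) = 0
Node 0 (S = 85): V_0 = e^(−0.0225)·[0.5381·13.7559 + 0.4619·0.0000] = 7.2379

7.24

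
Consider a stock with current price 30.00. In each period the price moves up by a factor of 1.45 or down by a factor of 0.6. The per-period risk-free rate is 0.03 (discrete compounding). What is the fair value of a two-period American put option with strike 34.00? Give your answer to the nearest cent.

9.54

Risk-neutral probability p = (1 + 0.03 − 0.6)/(1.45 − 0.6) = 0.4300/0.8500 = 0.5059
Terminal stock prices: S_uu = 63.08, S_ud = 26.1, S_dd = 10.8
Terminal payoffs (K − S): max(-29.08, 0) = 0, max(7.9, 0) = 7.9, max(23.2, 0) = 23.2
Node u (S = 43.5): continuation = 1/1.03·[0.5059·0.0000 + 0.4941·7.9000] = 3.7898; exercise value = 0.0000 ≤ continuation, so V_u = 3.7898
Node d (S = 18): continuation = 1/1.03·[0.5059·7.9000 + 0.4941·23.2000] = 15.0097; exercise value = 16.0000 > continuation, so V_d = 16.0000 (exercise)
Node 0 (S = 30): continuation = 1/1.03·[0.5059·3.7898 + 0.4941·16.0000] = 9.5370; exercise value = 4.0000 ≤ continuation, so V_0 = 9.5370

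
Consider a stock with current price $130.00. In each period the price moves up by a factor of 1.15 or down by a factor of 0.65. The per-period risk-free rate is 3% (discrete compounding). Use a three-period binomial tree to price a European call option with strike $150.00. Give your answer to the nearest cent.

$19.17

Risk-neutral probability p = (1 + 0.03 − 0.65)/(1.15 − 0.65) = 0.3800/0.5000 = 0.7600
Terminal stock prices: S_uuu = 197.7, S_uud = 111.8, S_udd = 63.16, S_ddd = 35.7
Terminal payoffs (S − K): max(47.71, 0) = 47.71, max(-38.25, 0) = 0, max(-86.84, 0) = 0, max(-114.3, 0) = 0
Node uu (S = 171.9): V_uu = 1/1.03·[0.7600·47.7137 + 0.2400·0.0000] = 35.2063
Node ud (S = 97.17): V_ud = 1/1.03·[0.7600·0.0000 + 0.2400·0.0000] = 0.0000
Node dd (S = 54.93): V_dd = 1/1.03·[0.7600·0.0000 + 0.2400·0.0000] = 0.0000
Node u (S = 149.5): V_u = 1/1.03·[0.7600·35.2063 + 0.2400·0.0000] = 25.9774
Node d (S = 84.5): V_d = 1/1.03·[0.7600·0.0000 + 0.2400·0.0000] = 0.0000
Node 0 (S = 130): V_0 = 1/1.03·[0.7600·25.9774 + 0.2400·0.0000] = 19.1678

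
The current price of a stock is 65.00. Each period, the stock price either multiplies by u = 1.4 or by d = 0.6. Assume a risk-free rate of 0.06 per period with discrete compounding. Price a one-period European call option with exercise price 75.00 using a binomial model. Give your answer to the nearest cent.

8.68

Risk-neutral probability p = (1 + 0.06 − 0.6)/(1.4 − 0.6) = 0.4600/0.8000 = 0.5750
Terminal stock prices: S_u = 91, S_d = 39
Terminal payoffs (S − K): max(16, 0) = 16, max(-36, 0) = 0
Node 0 (S = 65): V_0 = 1/1.06·[0.5750·16.0000 + 0.4250·0.0000] = 8.6792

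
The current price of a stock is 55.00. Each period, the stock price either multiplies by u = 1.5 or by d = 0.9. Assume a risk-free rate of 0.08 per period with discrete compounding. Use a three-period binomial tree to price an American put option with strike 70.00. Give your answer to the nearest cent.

15.00

Risk-neutral probability p = (1 + 0.08 − 0.9)/(1.5 − 0.9) = 0.1800/0.6000 = 0.3000
Terminal stock prices: S_uuu = 185.6, S_uud = 111.4, S_udd = 66.83, S_ddd = 40.1
Terminal payoffs (K − S): max(-115.6, 0) = 0, max(-41.38, 0) = 0, max(3.175, 0) = 3.175, max(29.9, 0) = 29.9
Node uu (S = 123.8): continuation = 1/1.08·[0.3000·0.0000 + 0.7000·0.0000] = 0.0000; exercise value = 0.0000 ≤ continuation, so V_uu = 0.0000
Node ud (S = 74.25): continuation = 1/1.08·[0.3000·0.0000 + 0.7000·3.1750] = 2.0579; exercise value = 0.0000 ≤ continuation, so V_ud = 2.0579
Node dd (S = 44.55): continuation = 1/1.08·[0.3000·3.1750 + 0.7000·29.9050] = 20.2648; exercise value = 25.4500 > continuation, so V_dd = 25.4500 (exercise)
Node u (S = 82.5): continuation = 1/1.08·[0.3000·0.0000 + 0.7000·2.0579] = 1.3338; exercise value = 0.0000 ≤ continuation, so V_u = 1.3338
Node d (S = 49.5): continuation = 1/1.08·[0.3000·2.0579 + 0.7000·25.4500] = 17.0670; exercise value = 20.5000 > continuation, so V_d = 20.5000 (exercise)
Node 0 (S = 55): continuation = 1/1.08·[0.3000·1.3338 + 0.7000·20.5000] = 13.6575; exercise value = 15.0000 > continuation, so V_0 = 15.0000 (exercise)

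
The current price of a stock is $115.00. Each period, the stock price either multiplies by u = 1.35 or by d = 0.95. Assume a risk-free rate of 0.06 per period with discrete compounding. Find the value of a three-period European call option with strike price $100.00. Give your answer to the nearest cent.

$31.49

Risk-neutral probability p = (1 + 0.06 − 0.95)/(1.35 − 0.95) = 0.1100/0.4000 = 0.2750
Terminal stock prices: S_uuu = 282.9, S_uud = 199.1, S_udd = 140.1, S_ddd = 98.6
Terminal payoffs (S − K): max(182.9, 0) = 182.9, max(99.11, 0) = 99.11, max(40.11, 0) = 40.11, max(-1.402, 0) = 0
Node uu (S = 209.6): V_uu = 1/1.06·[0.2750·182.9431 + 0.7250·99.1081] = 115.2479
Node ud (S = 147.5): V_ud = 1/1.06·[0.2750·99.1081 + 0.7250·40.1131] = 53.1479
Node dd (S = 103.8): V_dd = 1/1.06·[0.2750·40.1131 + 0.7250·0.0000] = 10.4067
Node u (S = 155.2): V_u = 1/1.06·[0.2750·115.2479 + 0.7250·53.1479] = 66.2504
Node d (S = 109.2): V_d = 1/1.06·[0.2750·53.1479 + 0.7250·10.4067] = 20.9062
Node 0 (S = 115): V_0 = 1/1.06·[0.2750·66.2504 + 0.7250·20.9062] = 31.4866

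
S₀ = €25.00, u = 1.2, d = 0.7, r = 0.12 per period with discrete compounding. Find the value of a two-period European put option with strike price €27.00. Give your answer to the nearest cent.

€1.59

Risk-neutral probability p = (1 + 0.12 − 0.7)/(1.2 − 0.7) = 0.4200/0.5000 = 0.8400
Terminal stock prices: S_uu = 36, S_ud = 21, S_dd = 12.25
Terminal payoffs (K − S): max(-9, 0) = 0, max(6, 0) = 6, max(14.75, 0) = 14.75
Node u (S = 30): V_u = 1/1.12·[0.8400·0.0000 + 0.1600·6.0000] = 0.8571
Node d (S = 17.5): V_d = 1/1.12·[0.8400·6.0000 + 0.1600·14.7500] = 6.6071
Node 0 (S = 25): V_0 = 1/1.12·[0.8400·0.8571 + 0.1600·6.6071] = 1.5867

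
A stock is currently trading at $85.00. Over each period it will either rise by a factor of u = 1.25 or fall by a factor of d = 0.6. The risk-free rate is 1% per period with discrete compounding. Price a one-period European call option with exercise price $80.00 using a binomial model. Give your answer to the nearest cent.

$16.39

Risk-neutral probability p = (1 + 0.01 − 0.6)/(1.25 − 0.6) = 0.4100/0.6500 = 0.6308
Terminal stock prices: S_u = 106.2, S_d = 51
Terminal payoffs (S − K): max(26.25, 0) = 26.25, max(-29, 0) = 0
Node 0 (S = 85): V_0 = 1/1.01·[0.6308·26.2500 + 0.3692·0.0000] = 16.3938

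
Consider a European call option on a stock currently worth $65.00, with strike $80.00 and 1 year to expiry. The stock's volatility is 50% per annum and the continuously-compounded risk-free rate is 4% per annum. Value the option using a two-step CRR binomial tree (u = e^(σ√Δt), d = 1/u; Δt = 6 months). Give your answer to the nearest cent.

CRR parameters: u = e^(σ√Δt) = e^(0.5·√0.5) = 1.4241, d = 1/u = 0.7022
Per-period rate: rΔt = 0.04·0.5 = 0.02, so R = e^0.02 = 1.0202
Risk-neutral probability p = (e^0.02 − 0.7022)/(1.4241 − 0.7022) = 0.3180/0.7219 = 0.4405
Terminal stock prices: S_uu = 131.8, S_ud = 65, S_dd = 32.05
Terminal payoffs (S − K): max(51.83, 0) = 51.83, max(-15, 0) = 0, max(-47.95, 0) = 0
Node u (S = 92.57): V_u = e^(−0.02)·[0.4405·51.8275 + 0.5595·0.0000] = 22.3781
Node d (S = 45.64): V_d = e^(−0.02)·[0.4405·0.0000 + 0.5595·0.0000] = 0.0000
Node 0 (S = 65): V_0 = e^(−0.02)·[0.4405·22.3781 + 0.5595·0.0000] = 9.6624

$9.66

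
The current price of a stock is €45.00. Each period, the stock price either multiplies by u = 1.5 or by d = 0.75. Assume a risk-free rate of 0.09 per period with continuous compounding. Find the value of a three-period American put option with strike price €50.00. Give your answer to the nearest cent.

Risk-neutral probability p = (e^0.09 − 0.75)/(1.5 − 0.75) = 0.3442/0.7500 = 0.4589
Terminal stock prices: S_uuu = 151.9, S_uud = 75.94, S_udd = 37.97, S_ddd = 18.98
Terminal payoffs (K − S): max(-101.9, 0) = 0, max(-25.94, 0) = 0, max(12.03, 0) = 12.03, max(31.02, 0) = 31.02
Node uu (S = 101.2): continuation = e^(−0.09)·[0.4589·0.0000 + 0.5411·0.0000] = 0.0000; exercise value = 0.0000 ≤ continuation, so V_uu = 0.0000
Node ud (S = 50.62): continuation = e^(−0.09)·[0.4589·0.0000 + 0.5411·12.0312] = 5.9498; exercise value = 0.0000 ≤ continuation, so V_ud = 5.9498
Node dd (S = 25.31): continuation = e^(−0.09)·[0.4589·12.0312 + 0.5411·31.0156] = 20.3841; exercise value = 24.6875 > continuation, so V_dd = 24.6875 (exercise)
Node u (S = 67.5): continuation = e^(−0.09)·[0.4589·0.0000 + 0.5411·5.9498] = 2.9424; exercise value = 0.0000 ≤ continuation, so V_u = 2.9424
Node d (S = 33.75): continuation = e^(−0.09)·[0.4589·5.9498 + 0.5411·24.6875] = 14.7040; exercise value = 16.2500 > continuation, so V_d = 16.2500 (exercise)
Node 0 (S = 45): continuation = e^(−0.09)·[0.4589·2.9424 + 0.5411·16.2500] = 9.2701; exercise value = 5.0000 ≤ continuation, so V_0 = 9.2701

€9.27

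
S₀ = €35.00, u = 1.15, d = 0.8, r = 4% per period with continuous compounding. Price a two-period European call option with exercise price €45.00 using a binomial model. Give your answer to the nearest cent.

Risk-neutral probability p = (e^0.04 − 0.8)/(1.15 − 0.8) = 0.2408/0.3500 = 0.6880
Terminal stock prices: S_uu = 46.29, S_ud = 32.2, S_dd = 22.4
Terminal payoffs (S − K): max(1.287, 0) = 1.287, max(-12.8, 0) = 0, max(-22.6, 0) = 0
Node u (S = 40.25): V_u = e^(−0.04)·[0.6880·1.2875 + 0.3120·0.0000] = 0.8511
Node d (S = 28): V_d = e^(−0.04)·[0.6880·0.0000 + 0.3120·0.0000] = 0.0000
Node 0 (S = 35): V_0 = e^(−0.04)·[0.6880·0.8511 + 0.3120·0.0000] = 0.5626

€0.56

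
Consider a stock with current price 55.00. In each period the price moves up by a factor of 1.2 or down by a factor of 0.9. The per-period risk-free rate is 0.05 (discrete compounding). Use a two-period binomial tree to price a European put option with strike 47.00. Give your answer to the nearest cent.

Risk-neutral probability p = (1 + 0.05 − 0.9)/(1.2 − 0.9) = 0.1500/0.3000 = 0.5000
Terminal stock prices: S_uu = 79.2, S_ud = 59.4, S_dd = 44.55
Terminal payoffs (K − S): max(-32.2, 0) = 0, max(-12.4, 0) = 0, max(2.45, 0) = 2.45
Node u (S = 66): V_u = 1/1.05·[0.5000·0.0000 + 0.5000·0.0000] = 0.0000
Node d (S = 49.5): V_d = 1/1.05·[0.5000·0.0000 + 0.5000·2.4500] = 1.1667
Node 0 (S = 55): V_0 = 1/1.05·[0.5000·0.0000 + 0.5000·1.1667] = 0.5556

0.56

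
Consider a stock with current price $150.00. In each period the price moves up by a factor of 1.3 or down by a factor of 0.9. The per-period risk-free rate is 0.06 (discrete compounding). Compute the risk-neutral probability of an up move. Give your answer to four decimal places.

p = 0.4000

Risk-neutral probability p = (1 + 0.06 − 0.9)/(1.3 − 0.9) = 0.1600/0.4000 = 0.4000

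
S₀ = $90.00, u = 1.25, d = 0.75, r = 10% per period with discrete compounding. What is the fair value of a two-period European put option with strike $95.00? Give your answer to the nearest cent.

$6.99

Risk-neutral probability p = (1 + 0.1 − 0.75)/(1.25 − 0.75) = 0.3500/0.5000 = 0.7000
Terminal stock prices: S_uu = 140.6, S_ud = 84.38, S_dd = 50.62
Terminal payoffs (K − S): max(-45.62, 0) = 0, max(10.62, 0) = 10.62, max(44.38, 0) = 44.38
Node u (S = 112.5): V_u = 1/1.1·[0.7000·0.0000 + 0.3000·10.6250] = 2.8977
Node d (S = 67.5): V_d = 1/1.1·[0.7000·10.6250 + 0.3000·44.3750] = 18.8636
Node 0 (S = 90): V_0 = 1/1.1·[0.7000·2.8977 + 0.3000·18.8636] = 6.9886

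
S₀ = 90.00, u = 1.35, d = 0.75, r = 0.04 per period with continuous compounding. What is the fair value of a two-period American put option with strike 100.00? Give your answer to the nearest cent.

Risk-neutral probability p = (e^0.04 − 0.75)/(1.35 − 0.75) = 0.2908/0.6000 = 0.4847
Terminal stock prices: S_uu = 164, S_ud = 91.13, S_dd = 50.62
Terminal payoffs (K − S): max(-64.03, 0) = 0, max(8.875, 0) = 8.875, max(49.38, 0) = 49.38
Node u (S = 121.5): continuation = e^(−0.04)·[0.4847·0.0000 + 0.5153·8.8750] = 4.3941; exercise value = 0.0000 ≤ continuation, so V_u = 4.3941
Node d (S = 67.5): continuation = e^(−0.04)·[0.4847·8.8750 + 0.5153·49.3750] = 28.5789; exercise value = 32.5000 > continuation, so V_d = 32.5000 (exercise)
Node 0 (S = 90): continuation = e^(−0.04)·[0.4847·4.3941 + 0.5153·32.5000] = 18.1373; exercise value = 10.0000 ≤ continuation, so V_0 = 18.1373

18.14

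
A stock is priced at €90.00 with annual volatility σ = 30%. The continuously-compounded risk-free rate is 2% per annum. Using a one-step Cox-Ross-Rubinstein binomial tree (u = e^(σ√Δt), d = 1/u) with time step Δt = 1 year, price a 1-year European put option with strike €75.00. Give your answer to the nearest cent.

CRR parameters: u = e^(σ√Δt) = e^(0.3·√1) = 1.3499, d = 1/u = 0.7408
Per-period rate: rΔt = 0.02·1 = 0.02, so R = e^0.02 = 1.0202
Risk-neutral probability p = (e^0.02 − 0.7408)/(1.3499 − 0.7408) = 0.2794/0.6090 = 0.4587
Terminal stock prices: S_u = 121.5, S_d = 66.67
Terminal payoffs (K − S): max(-46.49, 0) = 0, max(8.326, 0) = 8.326
Node 0 (S = 90): V_0 = e^(−0.02)·[0.4587·0.0000 + 0.5413·8.3264] = 4.4176

€4.42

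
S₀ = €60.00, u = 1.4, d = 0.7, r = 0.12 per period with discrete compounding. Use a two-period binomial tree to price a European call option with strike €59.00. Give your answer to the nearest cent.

€16.82

Risk-neutral probability p = (1 + 0.12 − 0.7)/(1.4 − 0.7) = 0.4200/0.7000 = 0.6000
Terminal stock prices: S_uu = 117.6, S_ud = 58.8, S_dd = 29.4
Terminal payoffs (S − K): max(58.6, 0) = 58.6, max(-0.2, 0) = 0, max(-29.6, 0) = 0
Node u (S = 84): V_u = 1/1.12·[0.6000·58.6000 + 0.4000·0.0000] = 31.3929
Node d (S = 42): V_d = 1/1.12·[0.6000·0.0000 + 0.4000·0.0000] = 0.0000
Node 0 (S = 60): V_0 = 1/1.12·[0.6000·31.3929 + 0.4000·0.0000] = 16.8176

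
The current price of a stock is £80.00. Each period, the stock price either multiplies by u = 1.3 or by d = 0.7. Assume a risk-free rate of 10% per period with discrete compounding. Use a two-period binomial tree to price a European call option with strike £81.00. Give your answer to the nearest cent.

Risk-neutral probability p = (1 + 0.1 − 0.7)/(1.3 − 0.7) = 0.4000/0.6000 = 0.6667
Terminal stock prices: S_uu = 135.2, S_ud = 72.8, S_dd = 39.2
Terminal payoffs (S − K): max(54.2, 0) = 54.2, max(-8.2, 0) = 0, max(-41.8, 0) = 0
Node u (S = 104): V_u = 1/1.1·[0.6667·54.2000 + 0.3333·0.0000] = 32.8485
Node d (S = 56): V_d = 1/1.1·[0.6667·0.0000 + 0.3333·0.0000] = 0.0000
Node 0 (S = 80): V_0 = 1/1.1·[0.6667·32.8485 + 0.3333·0.0000] = 19.9082

£19.91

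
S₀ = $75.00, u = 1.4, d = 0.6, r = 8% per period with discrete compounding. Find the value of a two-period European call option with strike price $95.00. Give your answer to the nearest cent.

$16.05

Risk-neutral probability p = (1 + 0.08 − 0.6)/(1.4 − 0.6) = 0.4800/0.8000 = 0.6000
Terminal stock prices: S_uu = 147, S_ud = 63, S_dd = 27
Terminal payoffs (S − K): max(52, 0) = 52, max(-32, 0) = 0, max(-68, 0) = 0
Node u (S = 105): V_u = 1/1.08·[0.6000·52.0000 + 0.4000·0.0000] = 28.8889
Node d (S = 45): V_d = 1/1.08·[0.6000·0.0000 + 0.4000·0.0000] = 0.0000
Node 0 (S = 75): V_0 = 1/1.08·[0.6000·28.8889 + 0.4000·0.0000] = 16.0494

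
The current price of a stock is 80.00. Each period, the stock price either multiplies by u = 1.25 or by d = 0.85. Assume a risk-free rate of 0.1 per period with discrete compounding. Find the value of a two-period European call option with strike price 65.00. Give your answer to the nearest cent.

27.12

Risk-neutral probability p = (1 + 0.1 − 0.85)/(1.25 − 0.85) = 0.2500/0.4000 = 0.6250
Terminal stock prices: S_uu = 125, S_ud = 85, S_dd = 57.8
Terminal payoffs (S − K): max(60, 0) = 60, max(20, 0) = 20, max(-7.2, 0) = 0
Node u (S = 100): V_u = 1/1.1·[0.6250·60.0000 + 0.3750·20.0000] = 40.9091
Node d (S = 68): V_d = 1/1.1·[0.6250·20.0000 + 0.3750·0.0000] = 11.3636
Node 0 (S = 80): V_0 = 1/1.1·[0.6250·40.9091 + 0.3750·11.3636] = 27.1178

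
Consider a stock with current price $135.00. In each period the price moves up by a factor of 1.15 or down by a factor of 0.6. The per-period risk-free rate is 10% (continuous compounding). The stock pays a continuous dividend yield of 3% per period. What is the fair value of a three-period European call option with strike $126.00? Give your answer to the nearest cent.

$37.26

Per-period risk-free factor R = e^0.1 = 1.1052; dividend-adjusted growth = e^(0.1−0.03) = 1.0725.
Risk-neutral probability p = (1.0725 − 0.6)/(1.15 − 0.6) = 0.4725/0.5500 = 0.8591
Terminal stock prices: S_uuu = 205.3, S_uud = 107.1, S_udd = 55.89, S_ddd = 29.16
Terminal payoffs (S − K): max(79.32, 0) = 79.32, max(-18.88, 0) = 0, max(-70.11, 0) = 0, max(-96.84, 0) = 0
Node uu (S = 178.5): V_uu = e^(−0.1)·[0.8591·79.3181 + 0.1409·0.0000] = 61.6580
Node ud (S = 93.15): V_ud = e^(−0.1)·[0.8591·0.0000 + 0.1409·0.0000] = 0.0000
Node dd (S = 48.6): V_dd = e^(−0.1)·[0.8591·0.0000 + 0.1409·0.0000] = 0.0000
Node u (S = 155.2): V_u = e^(−0.1)·[0.8591·61.6580 + 0.1409·0.0000] = 47.9299
Node d (S = 81): V_d = e^(−0.1)·[0.8591·0.0000 + 0.1409·0.0000] = 0.0000
Node 0 (S = 135): V_0 = e^(−0.1)·[0.8591·47.9299 + 0.1409·0.0000] = 37.2584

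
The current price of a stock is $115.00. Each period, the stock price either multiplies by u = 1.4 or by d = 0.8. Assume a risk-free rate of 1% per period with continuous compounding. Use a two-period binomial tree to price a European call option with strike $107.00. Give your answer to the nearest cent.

Risk-neutral probability p = (e^0.01 − 0.8)/(1.4 − 0.8) = 0.2101/0.6000 = 0.3501
Terminal stock prices: S_uu = 225.4, S_ud = 128.8, S_dd = 73.6
Terminal payoffs (S − K): max(118.4, 0) = 118.4, max(21.8, 0) = 21.8, max(-33.4, 0) = 0
Node u (S = 161): V_u = e^(−0.01)·[0.3501·118.4000 + 0.6499·21.8000] = 55.0647
Node d (S = 92): V_d = e^(−0.01)·[0.3501·21.8000 + 0.6499·0.0000] = 7.5559
Node 0 (S = 115): V_0 = e^(−0.01)·[0.3501·55.0647 + 0.6499·7.5559] = 23.9473

$23.95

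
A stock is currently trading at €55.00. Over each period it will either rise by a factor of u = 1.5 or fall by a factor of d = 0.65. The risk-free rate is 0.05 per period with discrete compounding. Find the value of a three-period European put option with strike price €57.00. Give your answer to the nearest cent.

€12.94

Risk-neutral probability p = (1 + 0.05 − 0.65)/(1.5 − 0.65) = 0.4000/0.8500 = 0.4706
Terminal stock prices: S_uuu = 185.6, S_uud = 80.44, S_udd = 34.86, S_ddd = 15.1
Terminal payoffs (K − S): max(-128.6, 0) = 0, max(-23.44, 0) = 0, max(22.14, 0) = 22.14, max(41.9, 0) = 41.9
Node uu (S = 123.8): V_uu = 1/1.05·[0.4706·0.0000 + 0.5294·0.0000] = 0.0000
Node ud (S = 53.62): V_ud = 1/1.05·[0.4706·0.0000 + 0.5294·22.1437] = 11.1649
Node dd (S = 23.24): V_dd = 1/1.05·[0.4706·22.1437 + 0.5294·41.8956] = 31.0482
Node u (S = 82.5): V_u = 1/1.05·[0.4706·0.0000 + 0.5294·11.1649] = 5.6294
Node d (S = 35.75): V_d = 1/1.05·[0.4706·11.1649 + 0.5294·31.0482] = 20.6584
Node 0 (S = 55): V_0 = 1/1.05·[0.4706·5.6294 + 0.5294·20.6584] = 12.9390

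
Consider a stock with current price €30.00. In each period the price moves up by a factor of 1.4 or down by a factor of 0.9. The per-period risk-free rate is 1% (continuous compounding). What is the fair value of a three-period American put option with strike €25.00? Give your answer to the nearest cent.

Risk-neutral probability p = (e^0.01 − 0.9)/(1.4 − 0.9) = 0.1101/0.5000 = 0.2201
Terminal stock prices: S_uuu = 82.32, S_uud = 52.92, S_udd = 34.02, S_ddd = 21.87
Terminal payoffs (K − S): max(-57.32, 0) = 0, max(-27.92, 0) = 0, max(-9.02, 0) = 0, max(3.13, 0) = 3.13
Node uu (S = 58.8): continuation = e^(−0.01)·[0.2201·0.0000 + 0.7799·0.0000] = 0.0000; exercise value = 0.0000 ≤ continuation, so V_uu = 0.0000
Node ud (S = 37.8): continuation = e^(−0.01)·[0.2201·0.0000 + 0.7799·0.0000] = 0.0000; exercise value = 0.0000 ≤ continuation, so V_ud = 0.0000
Node dd (S = 24.3): continuation = e^(−0.01)·[0.2201·0.0000 + 0.7799·3.1300] = 2.4168; exercise value = 0.7000 ≤ continuation, so V_dd = 2.4168
Node u (S = 42): continuation = e^(−0.01)·[0.2201·0.0000 + 0.7799·0.0000] = 0.0000; exercise value = 0.0000 ≤ continuation, so V_u = 0.0000
Node d (S = 27): continuation = e^(−0.01)·[0.2201·0.0000 + 0.7799·2.4168] = 1.8661; exercise value = 0.0000 ≤ continuation, so V_d = 1.8661
Node 0 (S = 30): continuation = e^(−0.01)·[0.2201·0.0000 + 0.7799·1.8661] = 1.4409; exercise value = 0.0000 ≤ continuation, so V_0 = 1.4409

€1.44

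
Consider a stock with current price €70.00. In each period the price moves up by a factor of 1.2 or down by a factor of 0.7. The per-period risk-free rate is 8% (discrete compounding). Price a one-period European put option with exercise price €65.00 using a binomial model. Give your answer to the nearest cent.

€3.56

Risk-neutral probability p = (1 + 0.08 − 0.7)/(1.2 − 0.7) = 0.3800/0.5000 = 0.7600
Terminal stock prices: S_u = 84, S_d = 49
Terminal payoffs (K − S): max(-19, 0) = 0, max(16, 0) = 16
Node 0 (S = 70): V_0 = 1/1.08·[0.7600·0.0000 + 0.2400·16.0000] = 3.5556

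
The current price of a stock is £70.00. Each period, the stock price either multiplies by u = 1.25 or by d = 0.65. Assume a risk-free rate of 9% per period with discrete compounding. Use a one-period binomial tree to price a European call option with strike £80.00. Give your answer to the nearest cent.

Risk-neutral probability p = (1 + 0.09 − 0.65)/(1.25 − 0.65) = 0.4400/0.6000 = 0.7333
Terminal stock prices: S_u = 87.5, S_d = 45.5
Terminal payoffs (S − K): max(7.5, 0) = 7.5, max(-34.5, 0) = 0
Node 0 (S = 70): V_0 = 1/1.09·[0.7333·7.5000 + 0.2667·0.0000] = 5.0459

£5.05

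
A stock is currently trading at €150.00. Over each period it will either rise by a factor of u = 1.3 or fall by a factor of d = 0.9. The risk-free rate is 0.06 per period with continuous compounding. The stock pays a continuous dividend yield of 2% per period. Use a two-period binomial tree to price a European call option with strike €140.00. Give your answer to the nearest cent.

€26.84

Per-period risk-free factor R = e^0.06 = 1.0618; dividend-adjusted growth = e^(0.06−0.02) = 1.0408.
Risk-neutral probability p = (1.0408 − 0.9)/(1.3 − 0.9) = 0.1408/0.4000 = 0.3520
Terminal stock prices: S_uu = 253.5, S_ud = 175.5, S_dd = 121.5
Terminal payoffs (S − K): max(113.5, 0) = 113.5, max(35.5, 0) = 35.5, max(-18.5, 0) = 0
Node u (S = 195): V_u = e^(−0.06)·[0.3520·113.5000 + 0.6480·35.5000] = 59.2917
Node d (S = 135): V_d = e^(−0.06)·[0.3520·35.5000 + 0.6480·0.0000] = 11.7692
Node 0 (S = 150): V_0 = e^(−0.06)·[0.3520·59.2917 + 0.6480·11.7692] = 26.8388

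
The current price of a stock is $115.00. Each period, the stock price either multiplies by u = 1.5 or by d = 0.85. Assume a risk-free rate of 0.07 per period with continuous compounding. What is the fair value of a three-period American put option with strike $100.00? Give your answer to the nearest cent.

Risk-neutral probability p = (e^0.07 − 0.85)/(1.5 − 0.85) = 0.2225/0.6500 = 0.3423
Terminal stock prices: S_uuu = 388.1, S_uud = 219.9, S_udd = 124.6, S_ddd = 70.62
Terminal payoffs (K − S): max(-288.1, 0) = 0, max(-119.9, 0) = 0, max(-24.63, 0) = 0, max(29.38, 0) = 29.38
Node uu (S = 258.8): continuation = e^(−0.07)·[0.3423·0.0000 + 0.6577·0.0000] = 0.0000; exercise value = 0.0000 ≤ continuation, so V_uu = 0.0000
Node ud (S = 146.6): continuation = e^(−0.07)·[0.3423·0.0000 + 0.6577·0.0000] = 0.0000; exercise value = 0.0000 ≤ continuation, so V_ud = 0.0000
Node dd (S = 83.09): continuation = e^(−0.07)·[0.3423·0.0000 + 0.6577·29.3756] = 18.0136; exercise value = 16.9125 ≤ continuation, so V_dd = 18.0136
Node u (S = 172.5): continuation = e^(−0.07)·[0.3423·0.0000 + 0.6577·0.0000] = 0.0000; exercise value = 0.0000 ≤ continuation, so V_u = 0.0000
Node d (S = 97.75): continuation = e^(−0.07)·[0.3423·0.0000 + 0.6577·18.0136] = 11.0462; exercise value = 2.2500 ≤ continuation, so V_d = 11.0462
Node 0 (S = 115): continuation = e^(−0.07)·[0.3423·0.0000 + 0.6577·11.0462] = 6.7737; exercise value = 0.0000 ≤ continuation, so V_0 = 6.7737

$6.77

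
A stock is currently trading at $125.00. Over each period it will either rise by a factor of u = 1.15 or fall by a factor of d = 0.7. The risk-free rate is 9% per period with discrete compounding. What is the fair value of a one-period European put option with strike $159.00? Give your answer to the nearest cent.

$20.87

Risk-neutral probability p = (1 + 0.09 − 0.7)/(1.15 − 0.7) = 0.3900/0.4500 = 0.8667
Terminal stock prices: S_u = 143.8, S_d = 87.5
Terminal payoffs (K − S): max(15.25, 0) = 15.25, max(71.5, 0) = 71.5
Node 0 (S = 125): V_0 = 1/1.09·[0.8667·15.2500 + 0.1333·71.5000] = 20.8716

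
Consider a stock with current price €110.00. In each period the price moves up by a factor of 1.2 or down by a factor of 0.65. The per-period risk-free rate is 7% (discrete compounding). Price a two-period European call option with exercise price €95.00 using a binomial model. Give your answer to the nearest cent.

Risk-neutral probability p = (1 + 0.07 − 0.65)/(1.2 − 0.65) = 0.4200/0.5500 = 0.7636
Terminal stock prices: S_uu = 158.4, S_ud = 85.8, S_dd = 46.48
Terminal payoffs (S − K): max(63.4, 0) = 63.4, max(-9.2, 0) = 0, max(-48.52, 0) = 0
Node u (S = 132): V_u = 1/1.07·[0.7636·63.4000 + 0.2364·0.0000] = 45.2472
Node d (S = 71.5): V_d = 1/1.07·[0.7636·0.0000 + 0.2364·0.0000] = 0.0000
Node 0 (S = 110): V_0 = 1/1.07·[0.7636·45.2472 + 0.2364·0.0000] = 32.2920

€32.29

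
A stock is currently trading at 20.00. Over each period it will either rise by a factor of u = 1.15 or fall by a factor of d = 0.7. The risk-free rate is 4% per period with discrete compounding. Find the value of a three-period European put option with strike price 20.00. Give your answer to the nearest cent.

Risk-neutral probability p = (1 + 0.04 − 0.7)/(1.15 − 0.7) = 0.3400/0.4500 = 0.7556
Terminal stock prices: S_uuu = 30.42, S_uud = 18.51, S_udd = 11.27, S_ddd = 6.86
Terminal payoffs (K − S): max(-10.42, 0) = 0, max(1.485, 0) = 1.485, max(8.73, 0) = 8.73, max(13.14, 0) = 13.14
Node uu (S = 26.45): V_uu = 1/1.04·[0.7556·0.0000 + 0.2444·1.4850] = 0.3490
Node ud (S = 16.1): V_ud = 1/1.04·[0.7556·1.4850 + 0.2444·8.7300] = 3.1308
Node dd (S = 9.8): V_dd = 1/1.04·[0.7556·8.7300 + 0.2444·13.1400] = 9.4308
Node u (S = 23): V_u = 1/1.04·[0.7556·0.3490 + 0.2444·3.1308] = 0.9894
Node d (S = 14): V_d = 1/1.04·[0.7556·3.1308 + 0.2444·9.4308] = 4.4911
Node 0 (S = 20): V_0 = 1/1.04·[0.7556·0.9894 + 0.2444·4.4911] = 1.7744

1.77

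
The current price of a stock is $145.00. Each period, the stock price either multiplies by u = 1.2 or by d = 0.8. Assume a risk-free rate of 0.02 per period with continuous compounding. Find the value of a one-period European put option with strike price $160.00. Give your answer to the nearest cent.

$19.39

Risk-neutral probability p = (e^0.02 − 0.8)/(1.2 − 0.8) = 0.2202/0.4000 = 0.5505
Terminal stock prices: S_u = 174, S_d = 116
Terminal payoffs (K − S): max(-14, 0) = 0, max(44, 0) = 44
Node 0 (S = 145): V_0 = e^(−0.02)·[0.5505·0.0000 + 0.4495·44.0000] = 19.3862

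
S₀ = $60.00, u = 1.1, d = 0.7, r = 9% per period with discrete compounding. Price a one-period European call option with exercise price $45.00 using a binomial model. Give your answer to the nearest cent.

Risk-neutral probability p = (1 + 0.09 − 0.7)/(1.1 − 0.7) = 0.3900/0.4000 = 0.9750
Terminal stock prices: S_u = 66, S_d = 42
Terminal payoffs (S − K): max(21, 0) = 21, max(-3, 0) = 0
Node 0 (S = 60): V_0 = 1/1.09·[0.9750·21.0000 + 0.0250·0.0000] = 18.7844

$18.78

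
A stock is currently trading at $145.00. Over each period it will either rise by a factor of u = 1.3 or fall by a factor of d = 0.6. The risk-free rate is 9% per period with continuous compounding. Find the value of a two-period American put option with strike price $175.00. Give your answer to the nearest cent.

Risk-neutral probability p = (e^0.09 − 0.6)/(1.3 − 0.6) = 0.4942/0.7000 = 0.7060
Terminal stock prices: S_uu = 245.1, S_ud = 113.1, S_dd = 52.2
Terminal payoffs (K − S): max(-70.05, 0) = 0, max(61.9, 0) = 61.9, max(122.8, 0) = 122.8
Node u (S = 188.5): continuation = e^(−0.09)·[0.7060·0.0000 + 0.2940·61.9000] = 16.6343; exercise value = 0.0000 ≤ continuation, so V_u = 16.6343
Node d (S = 87): continuation = e^(−0.09)·[0.7060·61.9000 + 0.2940·122.8000] = 72.9380; exercise value = 88.0000 > continuation, so V_d = 88.0000 (exercise)
Node 0 (S = 145): continuation = e^(−0.09)·[0.7060·16.6343 + 0.2940·88.0000] = 34.3807; exercise value = 30.0000 ≤ continuation, so V_0 = 34.3807

$34.38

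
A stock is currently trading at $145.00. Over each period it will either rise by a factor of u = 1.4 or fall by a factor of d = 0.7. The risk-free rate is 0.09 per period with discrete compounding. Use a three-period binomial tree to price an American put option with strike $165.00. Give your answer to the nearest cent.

Risk-neutral probability p = (1 + 0.09 − 0.7)/(1.4 − 0.7) = 0.3900/0.7000 = 0.5571
Terminal stock prices: S_uuu = 397.9, S_uud = 198.9, S_udd = 99.47, S_ddd = 49.73
Terminal payoffs (K − S): max(-232.9, 0) = 0, max(-33.94, 0) = 0, max(65.53, 0) = 65.53, max(115.3, 0) = 115.3
Node uu (S = 284.2): continuation = 1/1.09·[0.5571·0.0000 + 0.4429·0.0000] = 0.0000; exercise value = 0.0000 ≤ continuation, so V_uu = 0.0000
Node ud (S = 142.1): continuation = 1/1.09·[0.5571·0.0000 + 0.4429·65.5300] = 26.6242; exercise value = 22.9000 ≤ continuation, so V_ud = 26.6242
Node dd (S = 71.05): continuation = 1/1.09·[0.5571·65.5300 + 0.4429·115.2650] = 80.3261; exercise value = 93.9500 > continuation, so V_dd = 93.9500 (exercise)
Node u (S = 203): continuation = 1/1.09·[0.5571·0.0000 + 0.4429·26.6242] = 10.8172; exercise value = 0.0000 ≤ continuation, so V_u = 10.8172
Node d (S = 101.5): continuation = 1/1.09·[0.5571·26.6242 + 0.4429·93.9500] = 51.7798; exercise value = 63.5000 > continuation, so V_d = 63.5000 (exercise)
Node 0 (S = 145): continuation = 1/1.09·[0.5571·10.8172 + 0.4429·63.5000] = 31.3286; exercise value = 20.0000 ≤ continuation, so V_0 = 31.3286

$31.33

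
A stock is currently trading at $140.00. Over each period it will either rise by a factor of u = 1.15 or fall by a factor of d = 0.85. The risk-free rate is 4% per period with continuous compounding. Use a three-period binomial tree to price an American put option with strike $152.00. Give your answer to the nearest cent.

Risk-neutral probability p = (e^0.04 − 0.85)/(1.15 − 0.85) = 0.1908/0.3000 = 0.6360
Terminal stock prices: S_uuu = 212.9, S_uud = 157.4, S_udd = 116.3, S_ddd = 85.98
Terminal payoffs (K − S): max(-60.92, 0) = 0, max(-5.377, 0) = 0, max(35.68, 0) = 35.68, max(66.02, 0) = 66.02
Node uu (S = 185.1): continuation = e^(−0.04)·[0.6360·0.0000 + 0.3640·0.0000] = 0.0000; exercise value = 0.0000 ≤ continuation, so V_uu = 0.0000
Node ud (S = 136.8): continuation = e^(−0.04)·[0.6360·0.0000 + 0.3640·35.6775] = 12.4762; exercise value = 15.1500 > continuation, so V_ud = 15.1500 (exercise)
Node dd (S = 101.1): continuation = e^(−0.04)·[0.6360·35.6775 + 0.3640·66.0225] = 44.8900; exercise value = 50.8500 > continuation, so V_dd = 50.8500 (exercise)
Node u (S = 161): continuation = e^(−0.04)·[0.6360·0.0000 + 0.3640·15.1500] = 5.2978; exercise value = 0.0000 ≤ continuation, so V_u = 5.2978
Node d (S = 119): continuation = e^(−0.04)·[0.6360·15.1500 + 0.3640·50.8500] = 27.0400; exercise value = 33.0000 > continuation, so V_d = 33.0000 (exercise)
Node 0 (S = 140): continuation = e^(−0.04)·[0.6360·5.2978 + 0.3640·33.0000] = 14.7774; exercise value = 12.0000 ≤ continuation, so V_0 = 14.7774

$14.78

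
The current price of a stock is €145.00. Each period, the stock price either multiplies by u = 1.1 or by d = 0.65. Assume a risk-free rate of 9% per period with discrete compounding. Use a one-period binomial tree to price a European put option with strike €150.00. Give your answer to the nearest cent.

Risk-neutral probability p = (1 + 0.09 − 0.65)/(1.1 − 0.65) = 0.4400/0.4500 = 0.9778
Terminal stock prices: S_u = 159.5, S_d = 94.25
Terminal payoffs (K − S): max(-9.5, 0) = 0, max(55.75, 0) = 55.75
Node 0 (S = 145): V_0 = 1/1.09·[0.9778·0.0000 + 0.0222·55.7500] = 1.1366

€1.14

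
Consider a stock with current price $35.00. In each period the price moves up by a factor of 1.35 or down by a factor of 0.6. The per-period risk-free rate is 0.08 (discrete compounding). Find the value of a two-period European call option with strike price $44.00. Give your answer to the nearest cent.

$6.95

Risk-neutral probability p = (1 + 0.08 − 0.6)/(1.35 − 0.6) = 0.4800/0.7500 = 0.6400
Terminal stock prices: S_uu = 63.79, S_ud = 28.35, S_dd = 12.6
Terminal payoffs (S − K): max(19.79, 0) = 19.79, max(-15.65, 0) = 0, max(-31.4, 0) = 0
Node u (S = 47.25): V_u = 1/1.08·[0.6400·19.7875 + 0.3600·0.0000] = 11.7259
Node d (S = 21): V_d = 1/1.08·[0.6400·0.0000 + 0.3600·0.0000] = 0.0000
Node 0 (S = 35): V_0 = 1/1.08·[0.6400·11.7259 + 0.3600·0.0000] = 6.9487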